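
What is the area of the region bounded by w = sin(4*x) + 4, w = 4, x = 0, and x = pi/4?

1/2

On [0, pi/4], (sin(4*x) + 4) - (4) = sin(4*x) is ≥ 0 throughout, so the area is a single integral of |sin(4*x)|.
∫[0,pi/4] (sin(4*x)) dx = 1/2.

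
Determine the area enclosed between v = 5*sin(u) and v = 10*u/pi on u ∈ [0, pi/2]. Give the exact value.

On [0, pi/2], (5*sin(u)) - (10*u/pi) = -10*u/pi + 5*sin(u) is ≥ 0 throughout, so the area is a single integral of |-10*u/pi + 5*sin(u)|.
∫[0,pi/2] (-10*u/pi + 5*sin(u)) du = 5 - 5*pi/4.

5 - 5*pi/4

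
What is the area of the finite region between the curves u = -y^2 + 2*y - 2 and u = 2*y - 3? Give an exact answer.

4/3

Both boundary curves give u as a function of y, so integrate with respect to y. Setting them equal: -y^2 + 1 = 0, i.e. -(y - 1)*(y + 1) = 0, so they meet at y = -1, 1.
For y in [-1, 1], u = -y^2 + 2*y - 2 is on the right; area = ∫[-1,1] (-y^2 + 1) dy = 4/3.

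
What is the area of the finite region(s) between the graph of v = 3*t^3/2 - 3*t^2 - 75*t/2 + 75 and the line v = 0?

The curve meets the t-axis where 3*t^3/2 - 3*t^2 - 75*t/2 + 75 = 0, i.e. 3*(t - 5)*(t - 2)*(t + 5)/2 = 0, at t = -5, 2, 5.
On [-5, 2] the curve lies above the axis; ∫[-5,2] (3*t^3/2 - 3*t^2 - 75*t/2 + 75) dt = 4459/8, giving area 4459/8.
On [2, 5] the curve lies below the axis; ∫[2,5] (3*t^3/2 - 3*t^2 - 75*t/2 + 75) dt = -459/8, giving area 459/8.
Total area = 4459/8 + 459/8 = 2459/4.

2459/4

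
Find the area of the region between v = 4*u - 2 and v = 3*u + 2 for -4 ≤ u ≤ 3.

63/2

On [-4, 3], (4*u - 2) - (3*u + 2) = u - 4 is ≤ 0 throughout, so the area is a single integral of |u - 4|.
∫[-4,3] (u - 4) du = -63/2; the area of that piece is 63/2.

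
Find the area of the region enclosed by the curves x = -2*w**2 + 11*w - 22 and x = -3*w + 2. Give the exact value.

1/3

Both boundary curves give x as a function of w, so integrate with respect to w. Setting them equal: -2*w**2 + 14*w - 24 = 0, i.e. -2*(w - 4)*(w - 3) = 0, so they meet at w = 3, 4.
For w in [3, 4], x = -2*w**2 + 11*w - 22 is on the right; area = ∫[3,4] (-2*w**2 + 14*w - 24) dw = 1/3.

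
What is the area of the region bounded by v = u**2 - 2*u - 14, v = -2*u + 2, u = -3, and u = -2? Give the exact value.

29/3

On [-3, -2], (u**2 - 2*u - 14) - (-2*u + 2) = u**2 - 16 is ≤ 0 throughout, so the area is a single integral of |u**2 - 16|.
∫[-3,-2] (u**2 - 16) du = -29/3; the area of that piece is 29/3.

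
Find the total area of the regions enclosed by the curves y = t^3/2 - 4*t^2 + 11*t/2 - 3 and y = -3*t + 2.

Set the curves equal: t^3/2 - 4*t^2 + 11*t/2 - 3 = -3*t + 2, so t^3/2 - 4*t^2 + 17*t/2 - 5 = 0, which factors as (t - 5)*(t - 2)*(t - 1)/2 = 0. The curves meet at t = 1, 2, 5.
On [1, 2], y = t^3/2 - 4*t^2 + 11*t/2 - 3 is on top; that piece has area ∫[1,2] (t^3/2 - 4*t^2 + 17*t/2 - 5) dt = 7/24.
On [2, 5], y = -3*t + 2 is on top; that piece has area ∫[2,5] (-(t^3/2 - 4*t^2 + 17*t/2 - 5)) dt = 45/8.
Total enclosed area = 7/24 + 45/8 = 71/12.

71/12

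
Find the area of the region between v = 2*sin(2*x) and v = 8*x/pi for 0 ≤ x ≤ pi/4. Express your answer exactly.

1 - pi/4

On [0, pi/4], (2*sin(2*x)) - (8*x/pi) = -8*x/pi + 2*sin(2*x) is ≥ 0 throughout, so the area is a single integral of |-8*x/pi + 2*sin(2*x)|.
∫[0,pi/4] (-8*x/pi + 2*sin(2*x)) dx = 1 - pi/4.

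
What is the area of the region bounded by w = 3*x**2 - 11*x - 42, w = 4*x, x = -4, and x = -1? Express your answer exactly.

149/2

The difference (3*x**2 - 11*x - 42) - (4*x) = 3*x**2 - 15*x - 42 changes sign at x = -2 inside [-4, -1], so split the integral there.
∫[-4,-2] (3*x**2 - 15*x - 42) dx = 62.
∫[-2,-1] (3*x**2 - 15*x - 42) dx = -25/2; the area of that piece is 25/2.
Total area = 62 + 25/2 = 149/2.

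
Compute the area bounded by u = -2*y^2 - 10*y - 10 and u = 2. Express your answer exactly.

1/3

Both boundary curves give u as a function of y, so integrate with respect to y. Setting them equal: -2*y^2 - 10*y - 12 = 0, i.e. -2*(y + 2)*(y + 3) = 0, so they meet at y = -3, -2.
For y in [-3, -2], u = -2*y^2 - 10*y - 10 is on the right; area = ∫[-3,-2] (-2*y^2 - 10*y - 12) dy = 1/3.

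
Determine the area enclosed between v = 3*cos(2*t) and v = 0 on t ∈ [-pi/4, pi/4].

3

On [-pi/4, pi/4], (3*cos(2*t)) - (0) = 3*cos(2*t) is ≥ 0 throughout, so the area is a single integral of |3*cos(2*t)|.
∫[-pi/4,pi/4] (3*cos(2*t)) dt = 3.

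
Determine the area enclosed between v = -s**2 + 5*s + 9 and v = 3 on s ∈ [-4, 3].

451/6

The difference (-s**2 + 5*s + 9) - (3) = -s**2 + 5*s + 6 changes sign at s = -1 inside [-4, 3], so split the integral there.
∫[-4,-1] (-s**2 + 5*s + 6) ds = -81/2; the area of that piece is 81/2.
∫[-1,3] (-s**2 + 5*s + 6) ds = 104/3.
Total area = 81/2 + 104/3 = 451/6.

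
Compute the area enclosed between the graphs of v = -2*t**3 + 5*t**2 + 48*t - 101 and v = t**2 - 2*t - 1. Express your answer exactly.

2459/3

Set the curves equal: -2*t**3 + 5*t**2 + 48*t - 101 = t**2 - 2*t - 1, so -2*t**3 + 4*t**2 + 50*t - 100 = 0, which factors as -2*(t - 5)*(t - 2)*(t + 5) = 0. The curves meet at t = -5, 2, 5.
On [-5, 2], v = t**2 - 2*t - 1 is on top; that piece has area ∫[-5,2] (-(-2*t**3 + 4*t**2 + 50*t - 100)) dt = 4459/6.
On [2, 5], v = -2*t**3 + 5*t**2 + 48*t - 101 is on top; that piece has area ∫[2,5] (-2*t**3 + 4*t**2 + 50*t - 100) dt = 153/2.
Total enclosed area = 4459/6 + 153/2 = 2459/3.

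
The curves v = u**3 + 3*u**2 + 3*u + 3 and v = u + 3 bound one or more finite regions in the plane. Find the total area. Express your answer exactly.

Set the curves equal: u**3 + 3*u**2 + 3*u + 3 = u + 3, so u**3 + 3*u**2 + 2*u = 0, which factors as u*(u + 1)*(u + 2) = 0. The curves meet at u = -2, -1, 0.
On [-2, -1], v = u**3 + 3*u**2 + 3*u + 3 is on top; that piece has area ∫[-2,-1] (u**3 + 3*u**2 + 2*u) du = 1/4.
On [-1, 0], v = u + 3 is on top; that piece has area ∫[-1,0] (-(u**3 + 3*u**2 + 2*u)) du = 1/4.
Total enclosed area = 1/4 + 1/4 = 1/2.

1/2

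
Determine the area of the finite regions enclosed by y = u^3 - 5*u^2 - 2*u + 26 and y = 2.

443/6

Set the curves equal: u^3 - 5*u^2 - 2*u + 26 = 2, so u^3 - 5*u^2 - 2*u + 24 = 0, which factors as (u - 4)*(u - 3)*(u + 2) = 0. The curves meet at u = -2, 3, 4.
On [-2, 3], y = u^3 - 5*u^2 - 2*u + 26 is on top; that piece has area ∫[-2,3] (u^3 - 5*u^2 - 2*u + 24) du = 875/12.
On [3, 4], y = 2 is on top; that piece has area ∫[3,4] (-(u^3 - 5*u^2 - 2*u + 24)) du = 11/12.
Total enclosed area = 875/12 + 11/12 = 443/6.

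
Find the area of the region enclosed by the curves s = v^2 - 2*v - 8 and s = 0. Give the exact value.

36

Both boundary curves give s as a function of v, so integrate with respect to v. Setting them equal: v^2 - 2*v - 8 = 0, i.e. (v - 4)*(v + 2) = 0, so they meet at v = -2, 4.
For v in [-2, 4], s = v^2 - 2*v - 8 is on the left; area = ∫[-2,4] (-(v^2 - 2*v - 8)) dv = 36.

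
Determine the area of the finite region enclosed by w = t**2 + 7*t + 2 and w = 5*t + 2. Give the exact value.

4/3

Set the curves equal: t**2 + 7*t + 2 = 5*t + 2, so t**2 + 2*t = 0, which factors as t*(t + 2) = 0. The curves meet at t = -2, 0.
On [-2, 0], w = 5*t + 2 is on top; that piece has area ∫[-2,0] (-(t**2 + 2*t)) dt = 4/3.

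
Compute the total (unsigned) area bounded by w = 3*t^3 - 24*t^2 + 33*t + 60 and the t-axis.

443/2

The curve meets the t-axis where 3*t^3 - 24*t^2 + 33*t + 60 = 0, i.e. 3*(t - 5)*(t - 4)*(t + 1) = 0, at t = -1, 4, 5.
On [-1, 4] the curve lies above the axis; ∫[-1,4] (3*t^3 - 24*t^2 + 33*t + 60) dt = 875/4, giving area 875/4.
On [4, 5] the curve lies below the axis; ∫[4,5] (3*t^3 - 24*t^2 + 33*t + 60) dt = -11/4, giving area 11/4.
Total area = 875/4 + 11/4 = 443/2.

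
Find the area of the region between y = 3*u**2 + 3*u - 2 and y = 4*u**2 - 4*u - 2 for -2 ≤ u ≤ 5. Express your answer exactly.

125/2

The difference (3*u**2 + 3*u - 2) - (4*u**2 - 4*u - 2) = -u**2 + 7*u changes sign at u = 0 inside [-2, 5], so split the integral there.
∫[-2,0] (-u**2 + 7*u) du = -50/3; the area of that piece is 50/3.
∫[0,5] (-u**2 + 7*u) du = 275/6.
Total area = 50/3 + 275/6 = 125/2.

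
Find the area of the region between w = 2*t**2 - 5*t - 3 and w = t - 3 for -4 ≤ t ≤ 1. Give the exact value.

93

The difference (2*t**2 - 5*t - 3) - (t - 3) = 2*t**2 - 6*t changes sign at t = 0 inside [-4, 1], so split the integral there.
∫[-4,0] (2*t**2 - 6*t) dt = 272/3.
∫[0,1] (2*t**2 - 6*t) dt = -7/3; the area of that piece is 7/3.
Total area = 272/3 + 7/3 = 93.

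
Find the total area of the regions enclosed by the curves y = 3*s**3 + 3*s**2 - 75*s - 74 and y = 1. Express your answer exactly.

1012

Set the curves equal: 3*s**3 + 3*s**2 - 75*s - 74 = 1, so 3*s**3 + 3*s**2 - 75*s - 75 = 0, which factors as 3*(s - 5)*(s + 1)*(s + 5) = 0. The curves meet at s = -5, -1, 5.
On [-5, -1], y = 3*s**3 + 3*s**2 - 75*s - 74 is on top; that piece has area ∫[-5,-1] (3*s**3 + 3*s**2 - 75*s - 75) ds = 256.
On [-1, 5], y = 1 is on top; that piece has area ∫[-1,5] (-(3*s**3 + 3*s**2 - 75*s - 75)) ds = 756.
Total enclosed area = 256 + 756 = 1012.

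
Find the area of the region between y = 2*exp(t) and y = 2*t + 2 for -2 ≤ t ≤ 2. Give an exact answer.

On [-2, 2], (2*exp(t)) - (2*t + 2) = -2*t + 2*exp(t) - 2 is ≥ 0 throughout, so the area is a single integral of |-2*t + 2*exp(t) - 2|.
∫[-2,2] (-2*t + 2*exp(t) - 2) dt = -8 - 2*exp(-2) + 2*exp(2).

-8 - 2*exp(-2) + 2*exp(2)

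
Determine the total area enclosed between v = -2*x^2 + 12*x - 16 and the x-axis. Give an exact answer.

8/3

The curve meets the x-axis where -2*x^2 + 12*x - 16 = 0, i.e. -2*(x - 4)*(x - 2) = 0, at x = 2, 4.
On [2, 4] the curve lies above the axis; ∫[2,4] (-2*x^2 + 12*x - 16) dx = 8/3, giving area 8/3.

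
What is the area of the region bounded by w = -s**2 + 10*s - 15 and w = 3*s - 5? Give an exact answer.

9/2

Set the curves equal: -s**2 + 10*s - 15 = 3*s - 5, so -s**2 + 7*s - 10 = 0, which factors as -(s - 5)*(s - 2) = 0. The curves meet at s = 2, 5.
On [2, 5], w = -s**2 + 10*s - 15 is on top; that piece has area ∫[2,5] (-s**2 + 7*s - 10) ds = 9/2.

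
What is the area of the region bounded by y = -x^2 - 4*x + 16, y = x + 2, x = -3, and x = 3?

The difference (-x^2 - 4*x + 16) - (x + 2) = -x^2 - 5*x + 14 changes sign at x = 2 inside [-3, 3], so split the integral there.
∫[-3,2] (-x^2 - 5*x + 14) dx = 425/6.
∫[2,3] (-x^2 - 5*x + 14) dx = -29/6; the area of that piece is 29/6.
Total area = 425/6 + 29/6 = 227/3.

227/3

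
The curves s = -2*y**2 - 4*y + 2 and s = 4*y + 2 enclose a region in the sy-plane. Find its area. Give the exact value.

64/3

Both boundary curves give s as a function of y, so integrate with respect to y. Setting them equal: -2*y**2 - 8*y = 0, i.e. -2*y*(y + 4) = 0, so they meet at y = -4, 0.
For y in [-4, 0], s = -2*y**2 - 4*y + 2 is on the right; area = ∫[-4,0] (-2*y**2 - 8*y) dy = 64/3.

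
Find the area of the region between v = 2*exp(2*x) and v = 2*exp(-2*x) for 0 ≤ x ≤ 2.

On [0, 2], (2*exp(2*x)) - (2*exp(-2*x)) = 2*exp(2*x) - 2*exp(-2*x) is ≥ 0 throughout, so the area is a single integral of |2*exp(2*x) - 2*exp(-2*x)|.
∫[0,2] (2*exp(2*x) - 2*exp(-2*x)) dx = -2 + exp(-4) + exp(4).

-2 + exp(-4) + exp(4)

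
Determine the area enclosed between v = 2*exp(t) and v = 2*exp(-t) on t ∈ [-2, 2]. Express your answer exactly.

The difference (2*exp(t)) - (2*exp(-t)) = 2*exp(t) - 2*exp(-t) changes sign at t = 0 inside [-2, 2], so split the integral there.
∫[-2,0] (2*exp(t) - 2*exp(-t)) dt = -2*exp(2) - 2*exp(-2) + 4; the area of that piece is -4 + 2*exp(-2) + 2*exp(2).
∫[0,2] (2*exp(t) - 2*exp(-t)) dt = -4 + 2*exp(-2) + 2*exp(2).
Total area = (-4 + 2*exp(-2) + 2*exp(2)) + (-4 + 2*exp(-2) + 2*exp(2)) = -8 + 4*exp(-2) + 4*exp(2).

-8 + 4*exp(-2) + 4*exp(2)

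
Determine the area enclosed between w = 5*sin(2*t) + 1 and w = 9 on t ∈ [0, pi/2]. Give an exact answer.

On [0, pi/2], (5*sin(2*t) + 1) - (9) = 5*sin(2*t) - 8 is ≤ 0 throughout, so the area is a single integral of |5*sin(2*t) - 8|.
∫[0,pi/2] (5*sin(2*t) - 8) dt = 5 - 4*pi; the area of that piece is -5 + 4*pi.

-5 + 4*pi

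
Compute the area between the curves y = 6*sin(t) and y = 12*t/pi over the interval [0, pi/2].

On [0, pi/2], (6*sin(t)) - (12*t/pi) = -12*t/pi + 6*sin(t) is ≥ 0 throughout, so the area is a single integral of |-12*t/pi + 6*sin(t)|.
∫[0,pi/2] (-12*t/pi + 6*sin(t)) dt = 6 - 3*pi/2.

6 - 3*pi/2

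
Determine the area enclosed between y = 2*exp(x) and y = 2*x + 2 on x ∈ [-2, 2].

-8 - 2*exp(-2) + 2*exp(2)

On [-2, 2], (2*exp(x)) - (2*x + 2) = -2*x + 2*exp(x) - 2 is ≥ 0 throughout, so the area is a single integral of |-2*x + 2*exp(x) - 2|.
∫[-2,2] (-2*x + 2*exp(x) - 2) dx = -8 - 2*exp(-2) + 2*exp(2).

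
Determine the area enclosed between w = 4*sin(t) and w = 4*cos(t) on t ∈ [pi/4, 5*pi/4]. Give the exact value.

8*sqrt(2)

On [pi/4, 5*pi/4], (4*sin(t)) - (4*cos(t)) = 4*sin(t) - 4*cos(t) is ≥ 0 throughout, so the area is a single integral of |4*sin(t) - 4*cos(t)|.
∫[pi/4,5*pi/4] (4*sin(t) - 4*cos(t)) dt = 8*sqrt(2).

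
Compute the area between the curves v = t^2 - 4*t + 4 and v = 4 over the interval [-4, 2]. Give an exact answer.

The difference (t^2 - 4*t + 4) - (4) = t^2 - 4*t changes sign at t = 0 inside [-4, 2], so split the integral there.
∫[-4,0] (t^2 - 4*t) dt = 160/3.
∫[0,2] (t^2 - 4*t) dt = -16/3; the area of that piece is 16/3.
Total area = 160/3 + 16/3 = 176/3.

176/3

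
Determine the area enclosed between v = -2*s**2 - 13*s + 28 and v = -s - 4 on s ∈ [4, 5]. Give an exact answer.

188/3

On [4, 5], (-2*s**2 - 13*s + 28) - (-s - 4) = -2*s**2 - 12*s + 32 is ≤ 0 throughout, so the area is a single integral of |-2*s**2 - 12*s + 32|.
∫[4,5] (-2*s**2 - 12*s + 32) ds = -188/3; the area of that piece is 188/3.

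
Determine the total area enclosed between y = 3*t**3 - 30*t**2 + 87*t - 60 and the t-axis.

71/2

The curve meets the t-axis where 3*t**3 - 30*t**2 + 87*t - 60 = 0, i.e. 3*(t - 5)*(t - 4)*(t - 1) = 0, at t = 1, 4, 5.
On [1, 4] the curve lies above the axis; ∫[1,4] (3*t**3 - 30*t**2 + 87*t - 60) dt = 135/4, giving area 135/4.
On [4, 5] the curve lies below the axis; ∫[4,5] (3*t**3 - 30*t**2 + 87*t - 60) dt = -7/4, giving area 7/4.
Total area = 135/4 + 7/4 = 71/2.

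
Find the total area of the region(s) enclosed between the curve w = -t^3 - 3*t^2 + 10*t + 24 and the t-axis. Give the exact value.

407/4

The curve meets the t-axis where -t^3 - 3*t^2 + 10*t + 24 = 0, i.e. -(t - 3)*(t + 2)*(t + 4) = 0, at t = -4, -2, 3.
On [-4, -2] the curve lies below the axis; ∫[-4,-2] (-t^3 - 3*t^2 + 10*t + 24) dt = -8, giving area 8.
On [-2, 3] the curve lies above the axis; ∫[-2,3] (-t^3 - 3*t^2 + 10*t + 24) dt = 375/4, giving area 375/4.
Total area = 8 + 375/4 = 407/4.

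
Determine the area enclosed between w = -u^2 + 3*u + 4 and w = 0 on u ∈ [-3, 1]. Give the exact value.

20

The difference (-u^2 + 3*u + 4) - (0) = -u^2 + 3*u + 4 changes sign at u = -1 inside [-3, 1], so split the integral there.
∫[-3,-1] (-u^2 + 3*u + 4) du = -38/3; the area of that piece is 38/3.
∫[-1,1] (-u^2 + 3*u + 4) du = 22/3.
Total area = 38/3 + 22/3 = 20.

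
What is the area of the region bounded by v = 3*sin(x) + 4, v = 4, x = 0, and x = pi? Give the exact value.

6

On [0, pi], (3*sin(x) + 4) - (4) = 3*sin(x) is ≥ 0 throughout, so the area is a single integral of |3*sin(x)|.
∫[0,pi] (3*sin(x)) dx = 6.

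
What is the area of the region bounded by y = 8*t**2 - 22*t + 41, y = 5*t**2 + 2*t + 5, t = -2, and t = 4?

The difference (8*t**2 - 22*t + 41) - (5*t**2 + 2*t + 5) = 3*t**2 - 24*t + 36 changes sign at t = 2 inside [-2, 4], so split the integral there.
∫[-2,2] (3*t**2 - 24*t + 36) dt = 160.
∫[2,4] (3*t**2 - 24*t + 36) dt = -16; the area of that piece is 16.
Total area = 160 + 16 = 176.

176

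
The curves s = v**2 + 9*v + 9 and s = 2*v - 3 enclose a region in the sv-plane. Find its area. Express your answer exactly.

1/6

Both boundary curves give s as a function of v, so integrate with respect to v. Setting them equal: v**2 + 7*v + 12 = 0, i.e. (v + 3)*(v + 4) = 0, so they meet at v = -4, -3.
For v in [-4, -3], s = v**2 + 9*v + 9 is on the left; area = ∫[-4,-3] (-(v**2 + 7*v + 12)) dv = 1/6.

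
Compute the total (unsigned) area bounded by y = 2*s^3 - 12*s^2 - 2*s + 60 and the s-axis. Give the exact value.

407/2

The curve meets the s-axis where 2*s^3 - 12*s^2 - 2*s + 60 = 0, i.e. 2*(s - 5)*(s - 3)*(s + 2) = 0, at s = -2, 3, 5.
On [-2, 3] the curve lies above the axis; ∫[-2,3] (2*s^3 - 12*s^2 - 2*s + 60) ds = 375/2, giving area 375/2.
On [3, 5] the curve lies below the axis; ∫[3,5] (2*s^3 - 12*s^2 - 2*s + 60) ds = -16, giving area 16.
Total area = 375/2 + 16 = 407/2.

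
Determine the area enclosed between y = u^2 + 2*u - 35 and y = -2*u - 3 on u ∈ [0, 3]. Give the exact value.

69

On [0, 3], (u^2 + 2*u - 35) - (-2*u - 3) = u^2 + 4*u - 32 is ≤ 0 throughout, so the area is a single integral of |u^2 + 4*u - 32|.
∫[0,3] (u^2 + 4*u - 32) du = -69; the area of that piece is 69.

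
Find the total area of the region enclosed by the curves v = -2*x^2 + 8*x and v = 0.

64/3

Set the curves equal: -2*x^2 + 8*x = 0, so -2*x^2 + 8*x = 0, which factors as -2*x*(x - 4) = 0. The curves meet at x = 0, 4.
On [0, 4], v = -2*x^2 + 8*x is on top; that piece has area ∫[0,4] (-2*x^2 + 8*x) dx = 64/3.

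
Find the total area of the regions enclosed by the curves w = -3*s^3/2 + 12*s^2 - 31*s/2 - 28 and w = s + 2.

Set the curves equal: -3*s^3/2 + 12*s^2 - 31*s/2 - 28 = s + 2, so -3*s^3/2 + 12*s^2 - 33*s/2 - 30 = 0, which factors as -3*(s - 5)*(s - 4)*(s + 1)/2 = 0. The curves meet at s = -1, 4, 5.
On [-1, 4], w = s + 2 is on top; that piece has area ∫[-1,4] (-(-3*s^3/2 + 12*s^2 - 33*s/2 - 30)) ds = 875/8.
On [4, 5], w = -3*s^3/2 + 12*s^2 - 31*s/2 - 28 is on top; that piece has area ∫[4,5] (-3*s^3/2 + 12*s^2 - 33*s/2 - 30) ds = 11/8.
Total enclosed area = 875/8 + 11/8 = 443/4.

443/4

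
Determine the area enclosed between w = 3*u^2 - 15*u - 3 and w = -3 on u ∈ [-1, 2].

61/2

The difference (3*u^2 - 15*u - 3) - (-3) = 3*u^2 - 15*u changes sign at u = 0 inside [-1, 2], so split the integral there.
∫[-1,0] (3*u^2 - 15*u) du = 17/2.
∫[0,2] (3*u^2 - 15*u) du = -22; the area of that piece is 22.
Total area = 17/2 + 22 = 61/2.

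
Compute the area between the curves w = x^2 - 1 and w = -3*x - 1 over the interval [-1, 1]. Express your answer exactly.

3

The difference (x^2 - 1) - (-3*x - 1) = x^2 + 3*x changes sign at x = 0 inside [-1, 1], so split the integral there.
∫[-1,0] (x^2 + 3*x) dx = -7/6; the area of that piece is 7/6.
∫[0,1] (x^2 + 3*x) dx = 11/6.
Total area = 7/6 + 11/6 = 3.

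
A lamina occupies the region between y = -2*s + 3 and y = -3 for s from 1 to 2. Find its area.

On [1, 2], (-2*s + 3) - (-3) = -2*s + 6 is ≥ 0 throughout, so the area is a single integral of |-2*s + 6|.
∫[1,2] (-2*s + 6) ds = 3.

3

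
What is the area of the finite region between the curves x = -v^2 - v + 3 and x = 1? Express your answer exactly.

9/2

Both boundary curves give x as a function of v, so integrate with respect to v. Setting them equal: -v^2 - v + 2 = 0, i.e. -(v - 1)*(v + 2) = 0, so they meet at v = -2, 1.
For v in [-2, 1], x = -v^2 - v + 3 is on the right; area = ∫[-2,1] (-v^2 - v + 2) dv = 9/2.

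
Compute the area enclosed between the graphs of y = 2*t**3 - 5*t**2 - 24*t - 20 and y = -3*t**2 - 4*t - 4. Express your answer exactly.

443/3

Set the curves equal: 2*t**3 - 5*t**2 - 24*t - 20 = -3*t**2 - 4*t - 4, so 2*t**3 - 2*t**2 - 20*t - 16 = 0, which factors as 2*(t - 4)*(t + 1)*(t + 2) = 0. The curves meet at t = -2, -1, 4.
On [-2, -1], y = 2*t**3 - 5*t**2 - 24*t - 20 is on top; that piece has area ∫[-2,-1] (2*t**3 - 2*t**2 - 20*t - 16) dt = 11/6.
On [-1, 4], y = -3*t**2 - 4*t - 4 is on top; that piece has area ∫[-1,4] (-(2*t**3 - 2*t**2 - 20*t - 16)) dt = 875/6.
Total enclosed area = 11/6 + 875/6 = 443/3.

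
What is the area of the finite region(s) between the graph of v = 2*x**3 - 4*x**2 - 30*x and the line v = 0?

863/3

The curve meets the x-axis where 2*x**3 - 4*x**2 - 30*x = 0, i.e. 2*x*(x - 5)*(x + 3) = 0, at x = -3, 0, 5.
On [-3, 0] the curve lies above the axis; ∫[-3,0] (2*x**3 - 4*x**2 - 30*x) dx = 117/2, giving area 117/2.
On [0, 5] the curve lies below the axis; ∫[0,5] (2*x**3 - 4*x**2 - 30*x) dx = -1375/6, giving area 1375/6.
Total area = 117/2 + 1375/6 = 863/3.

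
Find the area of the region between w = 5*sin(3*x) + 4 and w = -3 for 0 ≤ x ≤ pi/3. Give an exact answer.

10/3 + 7*pi/3

On [0, pi/3], (5*sin(3*x) + 4) - (-3) = 5*sin(3*x) + 7 is ≥ 0 throughout, so the area is a single integral of |5*sin(3*x) + 7|.
∫[0,pi/3] (5*sin(3*x) + 7) dx = 10/3 + 7*pi/3.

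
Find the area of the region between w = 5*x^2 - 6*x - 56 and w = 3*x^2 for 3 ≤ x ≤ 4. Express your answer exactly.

157/3

On [3, 4], (5*x^2 - 6*x - 56) - (3*x^2) = 2*x^2 - 6*x - 56 is ≤ 0 throughout, so the area is a single integral of |2*x^2 - 6*x - 56|.
∫[3,4] (2*x^2 - 6*x - 56) dx = -157/3; the area of that piece is 157/3.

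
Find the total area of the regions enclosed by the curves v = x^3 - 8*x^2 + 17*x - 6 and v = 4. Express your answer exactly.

71/6

Set the curves equal: x^3 - 8*x^2 + 17*x - 6 = 4, so x^3 - 8*x^2 + 17*x - 10 = 0, which factors as (x - 5)*(x - 2)*(x - 1) = 0. The curves meet at x = 1, 2, 5.
On [1, 2], v = x^3 - 8*x^2 + 17*x - 6 is on top; that piece has area ∫[1,2] (x^3 - 8*x^2 + 17*x - 10) dx = 7/12.
On [2, 5], v = 4 is on top; that piece has area ∫[2,5] (-(x^3 - 8*x^2 + 17*x - 10)) dx = 45/4.
Total enclosed area = 7/12 + 45/4 = 71/6.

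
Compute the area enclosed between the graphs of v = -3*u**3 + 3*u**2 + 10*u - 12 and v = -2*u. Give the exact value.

71/2

Set the curves equal: -3*u**3 + 3*u**2 + 10*u - 12 = -2*u, so -3*u**3 + 3*u**2 + 12*u - 12 = 0, which factors as -3*(u - 2)*(u - 1)*(u + 2) = 0. The curves meet at u = -2, 1, 2.
On [-2, 1], v = -2*u is on top; that piece has area ∫[-2,1] (-(-3*u**3 + 3*u**2 + 12*u - 12)) du = 135/4.
On [1, 2], v = -3*u**3 + 3*u**2 + 10*u - 12 is on top; that piece has area ∫[1,2] (-3*u**3 + 3*u**2 + 12*u - 12) du = 7/4.
Total enclosed area = 135/4 + 7/4 = 71/2.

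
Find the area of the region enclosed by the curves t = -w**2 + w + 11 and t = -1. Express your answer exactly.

Both boundary curves give t as a function of w, so integrate with respect to w. Setting them equal: -w**2 + w + 12 = 0, i.e. -(w - 4)*(w + 3) = 0, so they meet at w = -3, 4.
For w in [-3, 4], t = -w**2 + w + 11 is on the right; area = ∫[-3,4] (-w**2 + w + 12) dw = 343/6.

343/6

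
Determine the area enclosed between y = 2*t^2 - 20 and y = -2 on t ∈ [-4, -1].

76/3

The difference (2*t^2 - 20) - (-2) = 2*t^2 - 18 changes sign at t = -3 inside [-4, -1], so split the integral there.
∫[-4,-3] (2*t^2 - 18) dt = 20/3.
∫[-3,-1] (2*t^2 - 18) dt = -56/3; the area of that piece is 56/3.
Total area = 20/3 + 56/3 = 76/3.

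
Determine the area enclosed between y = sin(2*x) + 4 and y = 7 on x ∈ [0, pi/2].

On [0, pi/2], (sin(2*x) + 4) - (7) = sin(2*x) - 3 is ≤ 0 throughout, so the area is a single integral of |sin(2*x) - 3|.
∫[0,pi/2] (sin(2*x) - 3) dx = 1 - 3*pi/2; the area of that piece is -1 + 3*pi/2.

-1 + 3*pi/2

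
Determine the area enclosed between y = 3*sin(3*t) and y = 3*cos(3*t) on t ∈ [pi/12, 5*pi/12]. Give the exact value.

On [pi/12, 5*pi/12], (3*sin(3*t)) - (3*cos(3*t)) = 3*sin(3*t) - 3*cos(3*t) is ≥ 0 throughout, so the area is a single integral of |3*sin(3*t) - 3*cos(3*t)|.
∫[pi/12,5*pi/12] (3*sin(3*t) - 3*cos(3*t)) dt = 2*sqrt(2).

2*sqrt(2)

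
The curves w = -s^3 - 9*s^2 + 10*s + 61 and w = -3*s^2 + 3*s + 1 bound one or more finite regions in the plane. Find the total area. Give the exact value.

Set the curves equal: -s^3 - 9*s^2 + 10*s + 61 = -3*s^2 + 3*s + 1, so -s^3 - 6*s^2 + 7*s + 60 = 0, which factors as -(s - 3)*(s + 4)*(s + 5) = 0. The curves meet at s = -5, -4, 3.
On [-5, -4], w = -3*s^2 + 3*s + 1 is on top; that piece has area ∫[-5,-4] (-(-s^3 - 6*s^2 + 7*s + 60)) ds = 5/4.
On [-4, 3], w = -s^3 - 9*s^2 + 10*s + 61 is on top; that piece has area ∫[-4,3] (-s^3 - 6*s^2 + 7*s + 60) ds = 1029/4.
Total enclosed area = 5/4 + 1029/4 = 517/2.

517/2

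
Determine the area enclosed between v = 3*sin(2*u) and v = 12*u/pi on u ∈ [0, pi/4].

On [0, pi/4], (3*sin(2*u)) - (12*u/pi) = -12*u/pi + 3*sin(2*u) is ≥ 0 throughout, so the area is a single integral of |-12*u/pi + 3*sin(2*u)|.
∫[0,pi/4] (-12*u/pi + 3*sin(2*u)) du = 3/2 - 3*pi/8.

3/2 - 3*pi/8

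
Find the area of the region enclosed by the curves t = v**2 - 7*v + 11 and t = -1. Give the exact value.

1/6

Both boundary curves give t as a function of v, so integrate with respect to v. Setting them equal: v**2 - 7*v + 12 = 0, i.e. (v - 4)*(v - 3) = 0, so they meet at v = 3, 4.
For v in [3, 4], t = v**2 - 7*v + 11 is on the left; area = ∫[3,4] (-(v**2 - 7*v + 12)) dv = 1/6.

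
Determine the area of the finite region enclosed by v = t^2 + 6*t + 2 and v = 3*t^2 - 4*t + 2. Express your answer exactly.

125/3

Set the curves equal: t^2 + 6*t + 2 = 3*t^2 - 4*t + 2, so -2*t^2 + 10*t = 0, which factors as -2*t*(t - 5) = 0. The curves meet at t = 0, 5.
On [0, 5], v = t^2 + 6*t + 2 is on top; that piece has area ∫[0,5] (-2*t^2 + 10*t) dt = 125/3.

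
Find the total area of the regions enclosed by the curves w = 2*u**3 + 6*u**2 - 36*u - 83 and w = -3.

Set the curves equal: 2*u**3 + 6*u**2 - 36*u - 83 = -3, so 2*u**3 + 6*u**2 - 36*u - 80 = 0, which factors as 2*(u - 4)*(u + 2)*(u + 5) = 0. The curves meet at u = -5, -2, 4.
On [-5, -2], w = 2*u**3 + 6*u**2 - 36*u - 83 is on top; that piece has area ∫[-5,-2] (2*u**3 + 6*u**2 - 36*u - 80) du = 135/2.
On [-2, 4], w = -3 is on top; that piece has area ∫[-2,4] (-(2*u**3 + 6*u**2 - 36*u - 80)) du = 432.
Total enclosed area = 135/2 + 432 = 999/2.

999/2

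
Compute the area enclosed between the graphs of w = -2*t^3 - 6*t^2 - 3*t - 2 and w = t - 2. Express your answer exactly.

1

Set the curves equal: -2*t^3 - 6*t^2 - 3*t - 2 = t - 2, so -2*t^3 - 6*t^2 - 4*t = 0, which factors as -2*t*(t + 1)*(t + 2) = 0. The curves meet at t = -2, -1, 0.
On [-2, -1], w = t - 2 is on top; that piece has area ∫[-2,-1] (-(-2*t^3 - 6*t^2 - 4*t)) dt = 1/2.
On [-1, 0], w = -2*t^3 - 6*t^2 - 3*t - 2 is on top; that piece has area ∫[-1,0] (-2*t^3 - 6*t^2 - 4*t) dt = 1/2.
Total enclosed area = 1/2 + 1/2 = 1.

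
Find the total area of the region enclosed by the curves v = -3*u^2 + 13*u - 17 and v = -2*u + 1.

Set the curves equal: -3*u^2 + 13*u - 17 = -2*u + 1, so -3*u^2 + 15*u - 18 = 0, which factors as -3*(u - 3)*(u - 2) = 0. The curves meet at u = 2, 3.
On [2, 3], v = -3*u^2 + 13*u - 17 is on top; that piece has area ∫[2,3] (-3*u^2 + 15*u - 18) du = 1/2.

1/2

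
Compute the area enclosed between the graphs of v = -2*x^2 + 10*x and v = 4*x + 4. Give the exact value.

1/3

Set the curves equal: -2*x^2 + 10*x = 4*x + 4, so -2*x^2 + 6*x - 4 = 0, which factors as -2*(x - 2)*(x - 1) = 0. The curves meet at x = 1, 2.
On [1, 2], v = -2*x^2 + 10*x is on top; that piece has area ∫[1,2] (-2*x^2 + 6*x - 4) dx = 1/3.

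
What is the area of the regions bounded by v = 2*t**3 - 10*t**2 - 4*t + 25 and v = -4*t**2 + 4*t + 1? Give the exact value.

Set the curves equal: 2*t**3 - 10*t**2 - 4*t + 25 = -4*t**2 + 4*t + 1, so 2*t**3 - 6*t**2 - 8*t + 24 = 0, which factors as 2*(t - 3)*(t - 2)*(t + 2) = 0. The curves meet at t = -2, 2, 3.
On [-2, 2], v = 2*t**3 - 10*t**2 - 4*t + 25 is on top; that piece has area ∫[-2,2] (2*t**3 - 6*t**2 - 8*t + 24) dt = 64.
On [2, 3], v = -4*t**2 + 4*t + 1 is on top; that piece has area ∫[2,3] (-(2*t**3 - 6*t**2 - 8*t + 24)) dt = 3/2.
Total enclosed area = 64 + 3/2 = 131/2.

131/2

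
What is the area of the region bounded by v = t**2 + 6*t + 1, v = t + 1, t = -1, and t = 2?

89/6

The difference (t**2 + 6*t + 1) - (t + 1) = t**2 + 5*t changes sign at t = 0 inside [-1, 2], so split the integral there.
∫[-1,0] (t**2 + 5*t) dt = -13/6; the area of that piece is 13/6.
∫[0,2] (t**2 + 5*t) dt = 38/3.
Total area = 13/6 + 38/3 = 89/6.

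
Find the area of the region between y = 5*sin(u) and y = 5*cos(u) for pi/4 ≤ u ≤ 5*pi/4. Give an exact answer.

10*sqrt(2)

On [pi/4, 5*pi/4], (5*sin(u)) - (5*cos(u)) = 5*sin(u) - 5*cos(u) is ≥ 0 throughout, so the area is a single integral of |5*sin(u) - 5*cos(u)|.
∫[pi/4,5*pi/4] (5*sin(u) - 5*cos(u)) du = 10*sqrt(2).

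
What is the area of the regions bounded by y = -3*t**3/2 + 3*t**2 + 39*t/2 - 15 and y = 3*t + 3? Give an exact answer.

937/8

Set the curves equal: -3*t**3/2 + 3*t**2 + 39*t/2 - 15 = 3*t + 3, so -3*t**3/2 + 3*t**2 + 33*t/2 - 18 = 0, which factors as -3*(t - 4)*(t - 1)*(t + 3)/2 = 0. The curves meet at t = -3, 1, 4.
On [-3, 1], y = 3*t + 3 is on top; that piece has area ∫[-3,1] (-(-3*t**3/2 + 3*t**2 + 33*t/2 - 18)) dt = 80.
On [1, 4], y = -3*t**3/2 + 3*t**2 + 39*t/2 - 15 is on top; that piece has area ∫[1,4] (-3*t**3/2 + 3*t**2 + 33*t/2 - 18) dt = 297/8.
Total enclosed area = 80 + 297/8 = 937/8.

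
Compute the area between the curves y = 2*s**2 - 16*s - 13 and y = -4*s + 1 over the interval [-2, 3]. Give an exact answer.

The difference (2*s**2 - 16*s - 13) - (-4*s + 1) = 2*s**2 - 12*s - 14 changes sign at s = -1 inside [-2, 3], so split the integral there.
∫[-2,-1] (2*s**2 - 12*s - 14) ds = 26/3.
∫[-1,3] (2*s**2 - 12*s - 14) ds = -256/3; the area of that piece is 256/3.
Total area = 26/3 + 256/3 = 94.

94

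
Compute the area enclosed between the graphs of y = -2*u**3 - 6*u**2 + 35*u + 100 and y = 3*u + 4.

517

Set the curves equal: -2*u**3 - 6*u**2 + 35*u + 100 = 3*u + 4, so -2*u**3 - 6*u**2 + 32*u + 96 = 0, which factors as -2*(u - 4)*(u + 3)*(u + 4) = 0. The curves meet at u = -4, -3, 4.
On [-4, -3], y = 3*u + 4 is on top; that piece has area ∫[-4,-3] (-(-2*u**3 - 6*u**2 + 32*u + 96)) du = 5/2.
On [-3, 4], y = -2*u**3 - 6*u**2 + 35*u + 100 is on top; that piece has area ∫[-3,4] (-2*u**3 - 6*u**2 + 32*u + 96) du = 1029/2.
Total enclosed area = 5/2 + 1029/2 = 517.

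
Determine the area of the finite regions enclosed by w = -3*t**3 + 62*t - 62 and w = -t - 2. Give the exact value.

2997/4

Set the curves equal: -3*t**3 + 62*t - 62 = -t - 2, so -3*t**3 + 63*t - 60 = 0, which factors as -3*(t - 4)*(t - 1)*(t + 5) = 0. The curves meet at t = -5, 1, 4.
On [-5, 1], w = -t - 2 is on top; that piece has area ∫[-5,1] (-(-3*t**3 + 63*t - 60)) dt = 648.
On [1, 4], w = -3*t**3 + 62*t - 62 is on top; that piece has area ∫[1,4] (-3*t**3 + 63*t - 60) dt = 405/4.
Total enclosed area = 648 + 405/4 = 2997/4.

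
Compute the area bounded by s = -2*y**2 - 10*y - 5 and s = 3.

Both boundary curves give s as a function of y, so integrate with respect to y. Setting them equal: -2*y**2 - 10*y - 8 = 0, i.e. -2*(y + 1)*(y + 4) = 0, so they meet at y = -4, -1.
For y in [-4, -1], s = -2*y**2 - 10*y - 5 is on the right; area = ∫[-4,-1] (-2*y**2 - 10*y - 8) dy = 9.

9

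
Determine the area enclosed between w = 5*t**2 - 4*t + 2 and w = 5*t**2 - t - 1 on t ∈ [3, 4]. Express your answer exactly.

On [3, 4], (5*t**2 - 4*t + 2) - (5*t**2 - t - 1) = -3*t + 3 is ≤ 0 throughout, so the area is a single integral of |-3*t + 3|.
∫[3,4] (-3*t + 3) dt = -15/2; the area of that piece is 15/2.

15/2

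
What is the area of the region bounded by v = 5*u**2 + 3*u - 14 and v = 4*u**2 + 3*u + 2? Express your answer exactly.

256/3

Set the curves equal: 5*u**2 + 3*u - 14 = 4*u**2 + 3*u + 2, so u**2 - 16 = 0, which factors as (u - 4)*(u + 4) = 0. The curves meet at u = -4, 4.
On [-4, 4], v = 4*u**2 + 3*u + 2 is on top; that piece has area ∫[-4,4] (-(u**2 - 16)) du = 256/3.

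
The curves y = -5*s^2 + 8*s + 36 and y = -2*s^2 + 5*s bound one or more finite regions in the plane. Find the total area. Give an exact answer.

Set the curves equal: -5*s^2 + 8*s + 36 = -2*s^2 + 5*s, so -3*s^2 + 3*s + 36 = 0, which factors as -3*(s - 4)*(s + 3) = 0. The curves meet at s = -3, 4.
On [-3, 4], y = -5*s^2 + 8*s + 36 is on top; that piece has area ∫[-3,4] (-3*s^2 + 3*s + 36) ds = 343/2.

343/2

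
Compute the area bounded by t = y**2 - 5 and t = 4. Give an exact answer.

Both boundary curves give t as a function of y, so integrate with respect to y. Setting them equal: y**2 - 9 = 0, i.e. (y - 3)*(y + 3) = 0, so they meet at y = -3, 3.
For y in [-3, 3], t = y**2 - 5 is on the left; area = ∫[-3,3] (-(y**2 - 9)) dy = 36.

36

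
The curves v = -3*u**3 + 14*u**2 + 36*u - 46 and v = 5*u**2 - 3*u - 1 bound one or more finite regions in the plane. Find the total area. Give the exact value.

Set the curves equal: -3*u**3 + 14*u**2 + 36*u - 46 = 5*u**2 - 3*u - 1, so -3*u**3 + 9*u**2 + 39*u - 45 = 0, which factors as -3*(u - 5)*(u - 1)*(u + 3) = 0. The curves meet at u = -3, 1, 5.
On [-3, 1], v = 5*u**2 - 3*u - 1 is on top; that piece has area ∫[-3,1] (-(-3*u**3 + 9*u**2 + 39*u - 45)) du = 192.
On [1, 5], v = -3*u**3 + 14*u**2 + 36*u - 46 is on top; that piece has area ∫[1,5] (-3*u**3 + 9*u**2 + 39*u - 45) du = 192.
Total enclosed area = 192 + 192 = 384.

384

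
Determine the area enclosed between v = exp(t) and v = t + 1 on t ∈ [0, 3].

On [0, 3], (exp(t)) - (t + 1) = -t + exp(t) - 1 is ≥ 0 throughout, so the area is a single integral of |-t + exp(t) - 1|.
∫[0,3] (-t + exp(t) - 1) dt = -17/2 + exp(3).

-17/2 + exp(3)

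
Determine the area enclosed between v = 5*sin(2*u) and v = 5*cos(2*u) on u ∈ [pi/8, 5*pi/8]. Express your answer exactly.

5*sqrt(2)

On [pi/8, 5*pi/8], (5*sin(2*u)) - (5*cos(2*u)) = 5*sin(2*u) - 5*cos(2*u) is ≥ 0 throughout, so the area is a single integral of |5*sin(2*u) - 5*cos(2*u)|.
∫[pi/8,5*pi/8] (5*sin(2*u) - 5*cos(2*u)) du = 5*sqrt(2).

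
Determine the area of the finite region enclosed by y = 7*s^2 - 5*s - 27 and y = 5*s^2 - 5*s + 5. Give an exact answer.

Set the curves equal: 7*s^2 - 5*s - 27 = 5*s^2 - 5*s + 5, so 2*s^2 - 32 = 0, which factors as 2*(s - 4)*(s + 4) = 0. The curves meet at s = -4, 4.
On [-4, 4], y = 5*s^2 - 5*s + 5 is on top; that piece has area ∫[-4,4] (-(2*s^2 - 32)) ds = 512/3.

512/3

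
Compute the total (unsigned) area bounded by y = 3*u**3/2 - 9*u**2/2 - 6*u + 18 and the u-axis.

393/8

The curve meets the u-axis where 3*u**3/2 - 9*u**2/2 - 6*u + 18 = 0, i.e. 3*(u - 3)*(u - 2)*(u + 2)/2 = 0, at u = -2, 2, 3.
On [-2, 2] the curve lies above the axis; ∫[-2,2] (3*u**3/2 - 9*u**2/2 - 6*u + 18) du = 48, giving area 48.
On [2, 3] the curve lies below the axis; ∫[2,3] (3*u**3/2 - 9*u**2/2 - 6*u + 18) du = -9/8, giving area 9/8.
Total area = 48 + 9/8 = 393/8.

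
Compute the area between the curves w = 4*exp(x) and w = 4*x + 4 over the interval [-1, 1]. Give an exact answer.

On [-1, 1], (4*exp(x)) - (4*x + 4) = -4*x + 4*exp(x) - 4 is ≥ 0 throughout, so the area is a single integral of |-4*x + 4*exp(x) - 4|.
∫[-1,1] (-4*x + 4*exp(x) - 4) dx = -8 - 4*exp(-1) + 4*exp(1).

-8 - 4*exp(-1) + 4*exp(1)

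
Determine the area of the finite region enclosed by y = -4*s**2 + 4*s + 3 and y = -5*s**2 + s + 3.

9/2

Set the curves equal: -4*s**2 + 4*s + 3 = -5*s**2 + s + 3, so s**2 + 3*s = 0, which factors as s*(s + 3) = 0. The curves meet at s = -3, 0.
On [-3, 0], y = -5*s**2 + s + 3 is on top; that piece has area ∫[-3,0] (-(s**2 + 3*s)) ds = 9/2.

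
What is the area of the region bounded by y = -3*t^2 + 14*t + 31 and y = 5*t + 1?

343/2

Set the curves equal: -3*t^2 + 14*t + 31 = 5*t + 1, so -3*t^2 + 9*t + 30 = 0, which factors as -3*(t - 5)*(t + 2) = 0. The curves meet at t = -2, 5.
On [-2, 5], y = -3*t^2 + 14*t + 31 is on top; that piece has area ∫[-2,5] (-3*t^2 + 9*t + 30) dt = 343/2.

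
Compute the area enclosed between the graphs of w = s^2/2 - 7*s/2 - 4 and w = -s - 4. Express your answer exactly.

125/12

Set the curves equal: s^2/2 - 7*s/2 - 4 = -s - 4, so s^2/2 - 5*s/2 = 0, which factors as s*(s - 5)/2 = 0. The curves meet at s = 0, 5.
On [0, 5], w = -s - 4 is on top; that piece has area ∫[0,5] (-(s^2/2 - 5*s/2)) ds = 125/12.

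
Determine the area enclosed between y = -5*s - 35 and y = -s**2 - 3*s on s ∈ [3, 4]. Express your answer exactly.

On [3, 4], (-5*s - 35) - (-s**2 - 3*s) = s**2 - 2*s - 35 is ≤ 0 throughout, so the area is a single integral of |s**2 - 2*s - 35|.
∫[3,4] (s**2 - 2*s - 35) ds = -89/3; the area of that piece is 89/3.

89/3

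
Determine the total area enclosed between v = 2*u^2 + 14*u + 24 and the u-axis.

1/3

The curve meets the u-axis where 2*u^2 + 14*u + 24 = 0, i.e. 2*(u + 3)*(u + 4) = 0, at u = -4, -3.
On [-4, -3] the curve lies below the axis; ∫[-4,-3] (2*u^2 + 14*u + 24) du = -1/3, giving area 1/3.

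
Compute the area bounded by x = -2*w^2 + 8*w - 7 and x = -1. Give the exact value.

8/3

Both boundary curves give x as a function of w, so integrate with respect to w. Setting them equal: -2*w^2 + 8*w - 6 = 0, i.e. -2*(w - 3)*(w - 1) = 0, so they meet at w = 1, 3.
For w in [1, 3], x = -2*w^2 + 8*w - 7 is on the right; area = ∫[1,3] (-2*w^2 + 8*w - 6) dw = 8/3.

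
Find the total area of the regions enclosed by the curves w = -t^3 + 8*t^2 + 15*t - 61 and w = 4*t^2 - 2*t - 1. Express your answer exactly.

3901/12

Set the curves equal: -t^3 + 8*t^2 + 15*t - 61 = 4*t^2 - 2*t - 1, so -t^3 + 4*t^2 + 17*t - 60 = 0, which factors as -(t - 5)*(t - 3)*(t + 4) = 0. The curves meet at t = -4, 3, 5.
On [-4, 3], w = 4*t^2 - 2*t - 1 is on top; that piece has area ∫[-4,3] (-(-t^3 + 4*t^2 + 17*t - 60)) dt = 3773/12.
On [3, 5], w = -t^3 + 8*t^2 + 15*t - 61 is on top; that piece has area ∫[3,5] (-t^3 + 4*t^2 + 17*t - 60) dt = 32/3.
Total enclosed area = 3773/12 + 32/3 = 3901/12.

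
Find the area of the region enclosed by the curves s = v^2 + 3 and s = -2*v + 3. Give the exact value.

Both boundary curves give s as a function of v, so integrate with respect to v. Setting them equal: v^2 + 2*v = 0, i.e. v*(v + 2) = 0, so they meet at v = -2, 0.
For v in [-2, 0], s = v^2 + 3 is on the left; area = ∫[-2,0] (-(v^2 + 2*v)) dv = 4/3.

4/3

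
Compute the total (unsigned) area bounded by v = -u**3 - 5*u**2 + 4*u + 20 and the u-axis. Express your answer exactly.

The curve meets the u-axis where -u**3 - 5*u**2 + 4*u + 20 = 0, i.e. -(u - 2)*(u + 2)*(u + 5) = 0, at u = -5, -2, 2.
On [-5, -2] the curve lies below the axis; ∫[-5,-2] (-u**3 - 5*u**2 + 4*u + 20) du = -99/4, giving area 99/4.
On [-2, 2] the curve lies above the axis; ∫[-2,2] (-u**3 - 5*u**2 + 4*u + 20) du = 160/3, giving area 160/3.
Total area = 99/4 + 160/3 = 937/12.

937/12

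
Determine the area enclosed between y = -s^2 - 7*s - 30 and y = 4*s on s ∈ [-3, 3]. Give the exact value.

On [-3, 3], (-s^2 - 7*s - 30) - (4*s) = -s^2 - 11*s - 30 is ≤ 0 throughout, so the area is a single integral of |-s^2 - 11*s - 30|.
∫[-3,3] (-s^2 - 11*s - 30) ds = -198; the area of that piece is 198.

198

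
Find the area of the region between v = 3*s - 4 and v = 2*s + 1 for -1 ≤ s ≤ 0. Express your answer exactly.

On [-1, 0], (3*s - 4) - (2*s + 1) = s - 5 is ≤ 0 throughout, so the area is a single integral of |s - 5|.
∫[-1,0] (s - 5) ds = -11/2; the area of that piece is 11/2.

11/2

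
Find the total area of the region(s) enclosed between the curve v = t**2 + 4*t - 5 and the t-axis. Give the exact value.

The curve meets the t-axis where t**2 + 4*t - 5 = 0, i.e. (t - 1)*(t + 5) = 0, at t = -5, 1.
On [-5, 1] the curve lies below the axis; ∫[-5,1] (t**2 + 4*t - 5) dt = -36, giving area 36.

36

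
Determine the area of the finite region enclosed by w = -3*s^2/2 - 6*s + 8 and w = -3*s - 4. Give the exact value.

54

Set the curves equal: -3*s^2/2 - 6*s + 8 = -3*s - 4, so -3*s^2/2 - 3*s + 12 = 0, which factors as -3*(s - 2)*(s + 4)/2 = 0. The curves meet at s = -4, 2.
On [-4, 2], w = -3*s^2/2 - 6*s + 8 is on top; that piece has area ∫[-4,2] (-3*s^2/2 - 3*s + 12) ds = 54.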